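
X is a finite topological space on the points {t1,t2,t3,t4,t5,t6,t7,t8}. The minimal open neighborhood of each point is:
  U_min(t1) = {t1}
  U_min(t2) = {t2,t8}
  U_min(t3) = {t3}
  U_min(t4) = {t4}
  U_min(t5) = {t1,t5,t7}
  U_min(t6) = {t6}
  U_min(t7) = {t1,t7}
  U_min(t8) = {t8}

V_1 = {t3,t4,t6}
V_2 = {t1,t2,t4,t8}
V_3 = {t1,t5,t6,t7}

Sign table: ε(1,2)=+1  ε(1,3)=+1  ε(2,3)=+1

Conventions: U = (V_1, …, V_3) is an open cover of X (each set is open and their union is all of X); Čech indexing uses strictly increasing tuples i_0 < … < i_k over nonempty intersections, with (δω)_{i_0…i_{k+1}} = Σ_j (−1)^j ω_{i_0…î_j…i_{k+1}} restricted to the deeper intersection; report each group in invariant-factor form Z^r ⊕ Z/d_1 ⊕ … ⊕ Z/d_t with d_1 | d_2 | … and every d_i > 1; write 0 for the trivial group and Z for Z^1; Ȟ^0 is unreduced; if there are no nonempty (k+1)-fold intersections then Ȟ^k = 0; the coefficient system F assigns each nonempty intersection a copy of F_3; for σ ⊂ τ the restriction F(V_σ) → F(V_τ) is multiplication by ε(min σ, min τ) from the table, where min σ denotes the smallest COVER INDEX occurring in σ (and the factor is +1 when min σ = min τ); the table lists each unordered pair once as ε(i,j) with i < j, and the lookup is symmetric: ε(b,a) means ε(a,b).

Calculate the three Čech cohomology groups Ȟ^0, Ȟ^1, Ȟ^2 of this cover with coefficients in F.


nerve of the cover:
  V12={t4} V13={t6} V23={t1}
C dims 3,3; δ0: rk_F3 2
Ȟ^0 = (3 − 2) − 0 = 1, so Ȟ^0 ≅ Z/3
Ȟ^1 = (3 − 0) − 2 = 1, so Ȟ^1 ≅ Z/3
Ȟ^2 = (0 − 0) − 0 = 0, so Ȟ^2 ≅ 0

Ȟ^0(U;F) ≅ Z/3; Ȟ^1(U;F) ≅ Z/3; Ȟ^2(U;F) ≅ 0


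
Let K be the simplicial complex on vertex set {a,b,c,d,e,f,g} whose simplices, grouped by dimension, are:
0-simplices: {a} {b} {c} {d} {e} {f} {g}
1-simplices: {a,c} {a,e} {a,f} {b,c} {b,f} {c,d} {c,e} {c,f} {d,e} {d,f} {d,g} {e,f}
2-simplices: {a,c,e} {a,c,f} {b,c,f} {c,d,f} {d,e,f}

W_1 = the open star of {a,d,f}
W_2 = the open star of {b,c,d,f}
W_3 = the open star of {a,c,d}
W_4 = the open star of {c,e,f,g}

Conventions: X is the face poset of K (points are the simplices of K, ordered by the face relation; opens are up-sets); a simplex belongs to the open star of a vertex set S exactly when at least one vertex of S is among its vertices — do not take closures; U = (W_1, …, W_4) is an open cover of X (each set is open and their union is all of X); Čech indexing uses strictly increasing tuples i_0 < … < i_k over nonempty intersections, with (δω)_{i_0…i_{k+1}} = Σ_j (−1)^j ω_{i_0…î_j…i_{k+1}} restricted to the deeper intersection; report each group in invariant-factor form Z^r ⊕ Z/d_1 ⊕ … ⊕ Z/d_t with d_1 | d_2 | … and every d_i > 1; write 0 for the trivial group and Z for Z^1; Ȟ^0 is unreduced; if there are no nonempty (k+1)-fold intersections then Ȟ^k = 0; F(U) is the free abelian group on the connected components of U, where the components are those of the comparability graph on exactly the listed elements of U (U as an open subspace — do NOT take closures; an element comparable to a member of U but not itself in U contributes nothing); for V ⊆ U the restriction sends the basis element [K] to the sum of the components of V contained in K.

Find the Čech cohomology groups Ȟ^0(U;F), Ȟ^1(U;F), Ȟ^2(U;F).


intersection data:
  W1={{a},{d},{f},{a,c},{a,e},{a,f},{b,f},{c,d},{c,f},{d,e},{d,f},{d,g},{e,f},{a,c,e},{a,c,f},{b,c,f},{c,d,f},{d,e,f}} W2={{b},{c},{d},{f},{a,c},{a,f},{b,c},{b,f},{c,d},{c,e},{c,f},{d,e},{d,f},{d,g},{e,f},{a,c,e},{a,c,f},{b,c,f},{c,d,f},{d,e,f}} W3={{a},{c},{d},{a,c},{a,e},{a,f},{b,c},{c,d},{c,e},{c,f},{d,e},{d,f},{d,g},{a,c,e},{a,c,f},{b,c,f},{c,d,f},{d,e,f}} W4={{c},{e},{f},{g},{a,c},{a,e},{a,f},{b,c},{b,f},{c,d},{c,e},{c,f},{d,e},{d,f},{d,g},{e,f},{a,c,e},{a,c,f},{b,c,f},{c,d,f},{d,e,f}}
  W12={{d},{f},{a,c},{a,f},{b,f},{c,d},{c,f},{d,e},{d,f},{d,g},{e,f},{a,c,e},{a,c,f},{b,c,f},{c,d,f},{d,e,f}} W13={{a},{d},{a,c},{a,e},{a,f},{c,d},{c,f},{d,e},{d,f},{d,g},{a,c,e},{a,c,f},{b,c,f},{c,d,f},{d,e,f}} W14={{f},{a,c},{a,e},{a,f},{b,f},{c,d},{c,f},{d,e},{d,f},{d,g},{e,f},{a,c,e},{a,c,f},{b,c,f},{c,d,f},{d,e,f}} W23={{c},{d},{a,c},{a,f},{b,c},{c,d},{c,e},{c,f},{d,e},{d,f},{d,g},{a,c,e},{a,c,f},{b,c,f},{c,d,f},{d,e,f}} W24={{c},{f},{a,c},{a,f},{b,c},{b,f},{c,d},{c,e},{c,f},{d,e},{d,f},{d,g},{e,f},{a,c,e},{a,c,f},{b,c,f},{c,d,f},{d,e,f}} W34={{c},{a,c},{a,e},{a,f},{b,c},{c,d},{c,e},{c,f},{d,e},{d,f},{d,g},{a,c,e},{a,c,f},{b,c,f},{c,d,f},{d,e,f}}
  W123={{d},{a,c},{a,f},{c,d},{c,f},{d,e},{d,f},{d,g},{a,c,e},{a,c,f},{b,c,f},{c,d,f},{d,e,f}} W124={{f},{a,c},{a,f},{b,f},{c,d},{c,f},{d,e},{d,f},{d,g},{e,f},{a,c,e},{a,c,f},{b,c,f},{c,d,f},{d,e,f}} W134={{a,c},{a,e},{a,f},{c,d},{c,f},{d,e},{d,f},{d,g},{a,c,e},{a,c,f},{b,c,f},{c,d,f},{d,e,f}} W234={{c},{a,c},{a,f},{b,c},{c,d},{c,e},{c,f},{d,e},{d,f},{d,g},{a,c,e},{a,c,f},{b,c,f},{c,d,f},{d,e,f}}
  W1234={{a,c},{a,f},{c,d},{c,f},{d,e},{d,f},{d,g},{a,c,e},{a,c,f},{b,c,f},{c,d,f},{d,e,f}}
components per intersection:
  W1: {{a},{d},{f},{a,c},{a,e},{a,f},{b,f},{c,d},{c,f},{d,e},{d,f},{d,g},{e,f},{a,c,e},{a,c,f},{b,c,f},{c,d,f},{d,e,f}}
  W2: {{b},{c},{d},{f},{a,c},{a,f},{b,c},{b,f},{c,d},{c,e},{c,f},{d,e},{d,f},{d,g},{e,f},{a,c,e},{a,c,f},{b,c,f},{c,d,f},{d,e,f}}
  W3: {{a},{c},{d},{a,c},{a,e},{a,f},{b,c},{c,d},{c,e},{c,f},{d,e},{d,f},{d,g},{a,c,e},{a,c,f},{b,c,f},{c,d,f},{d,e,f}}
  W4: {{c},{e},{f},{a,c},{a,e},{a,f},{b,c},{b,f},{c,d},{c,e},{c,f},{d,e},{d,f},{e,f},{a,c,e},{a,c,f},{b,c,f},{c,d,f},{d,e,f}} {{g},{d,g}}
  W12: {{d},{f},{a,c},{a,f},{b,f},{c,d},{c,f},{d,e},{d,f},{d,g},{e,f},{a,c,e},{a,c,f},{b,c,f},{c,d,f},{d,e,f}}
  W13: {{a},{d},{a,c},{a,e},{a,f},{c,d},{c,f},{d,e},{d,f},{d,g},{a,c,e},{a,c,f},{b,c,f},{c,d,f},{d,e,f}}
  W14: {{f},{a,c},{a,e},{a,f},{b,f},{c,d},{c,f},{d,e},{d,f},{e,f},{a,c,e},{a,c,f},{b,c,f},{c,d,f},{d,e,f}} {{d,g}}
  W23: {{c},{d},{a,c},{a,f},{b,c},{c,d},{c,e},{c,f},{d,e},{d,f},{d,g},{a,c,e},{a,c,f},{b,c,f},{c,d,f},{d,e,f}}
  W24: {{c},{f},{a,c},{a,f},{b,c},{b,f},{c,d},{c,e},{c,f},{d,e},{d,f},{e,f},{a,c,e},{a,c,f},{b,c,f},{c,d,f},{d,e,f}} {{d,g}}
  W34: {{c},{a,c},{a,e},{a,f},{b,c},{c,d},{c,e},{c,f},{d,e},{d,f},{a,c,e},{a,c,f},{b,c,f},{c,d,f},{d,e,f}} {{d,g}}
  W123: {{d},{a,c},{a,f},{c,d},{c,f},{d,e},{d,f},{d,g},{a,c,e},{a,c,f},{b,c,f},{c,d,f},{d,e,f}}
  W124: {{f},{a,c},{a,f},{b,f},{c,d},{c,f},{d,e},{d,f},{e,f},{a,c,e},{a,c,f},{b,c,f},{c,d,f},{d,e,f}} {{d,g}}
  W134: {{a,c},{a,e},{a,f},{c,d},{c,f},{d,e},{d,f},{a,c,e},{a,c,f},{b,c,f},{c,d,f},{d,e,f}} {{d,g}}
  W234: {{c},{a,c},{a,f},{b,c},{c,d},{c,e},{c,f},{d,e},{d,f},{a,c,e},{a,c,f},{b,c,f},{c,d,f},{d,e,f}} {{d,g}}
  W1234: {{a,c},{a,f},{c,d},{c,f},{d,e},{d,f},{a,c,e},{a,c,f},{b,c,f},{c,d,f},{d,e,f}} {{d,g}}
C dims 5,9,7,2; δ0: rk 4, SNF 1^4; δ1: rk 5, SNF 1^5; δ2: rk 2, SNF 1^2
Ȟ^0 = (5 − 4) − 0 = 1, so Ȟ^0 ≅ Z
Ȟ^1 = (9 − 5) − 4 = 0, so Ȟ^1 ≅ 0
Ȟ^2 = (7 − 2) − 5 = 0, so Ȟ^2 ≅ 0

Ȟ^0 = Z; Ȟ^1 = 0; Ȟ^2 = 0


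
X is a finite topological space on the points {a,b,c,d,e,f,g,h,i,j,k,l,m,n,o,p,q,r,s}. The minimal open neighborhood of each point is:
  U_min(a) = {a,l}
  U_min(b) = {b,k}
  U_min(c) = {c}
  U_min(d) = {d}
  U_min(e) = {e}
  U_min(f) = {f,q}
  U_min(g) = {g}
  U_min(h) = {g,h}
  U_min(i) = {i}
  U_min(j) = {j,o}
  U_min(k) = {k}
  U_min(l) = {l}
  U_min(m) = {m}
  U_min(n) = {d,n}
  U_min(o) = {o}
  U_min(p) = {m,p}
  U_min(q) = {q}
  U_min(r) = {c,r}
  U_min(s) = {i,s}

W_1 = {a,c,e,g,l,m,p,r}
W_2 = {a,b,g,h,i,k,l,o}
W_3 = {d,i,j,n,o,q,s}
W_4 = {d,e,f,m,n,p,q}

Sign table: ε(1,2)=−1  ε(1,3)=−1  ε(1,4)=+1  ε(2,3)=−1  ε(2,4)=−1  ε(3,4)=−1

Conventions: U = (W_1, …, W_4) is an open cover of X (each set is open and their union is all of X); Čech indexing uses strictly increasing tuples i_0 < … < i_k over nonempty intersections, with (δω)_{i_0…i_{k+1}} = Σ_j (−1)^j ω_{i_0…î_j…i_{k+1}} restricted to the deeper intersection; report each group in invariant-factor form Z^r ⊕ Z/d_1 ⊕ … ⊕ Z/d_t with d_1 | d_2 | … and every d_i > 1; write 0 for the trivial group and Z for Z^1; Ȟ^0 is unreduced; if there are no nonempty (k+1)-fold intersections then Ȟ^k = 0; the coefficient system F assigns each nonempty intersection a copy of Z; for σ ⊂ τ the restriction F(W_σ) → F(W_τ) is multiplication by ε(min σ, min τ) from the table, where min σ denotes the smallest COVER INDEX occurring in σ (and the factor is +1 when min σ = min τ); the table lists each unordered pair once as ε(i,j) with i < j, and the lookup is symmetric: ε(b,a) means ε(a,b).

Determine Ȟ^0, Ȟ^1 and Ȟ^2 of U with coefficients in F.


intersection data:
  W12={a,g,l} W14={e,m,p} W23={i,o} W34={d,n,q}
C dims 4,4; δ0: rk 4, SNF 1^3·2
Ȟ^0 = (4 − 4) − 0 = 0, so Ȟ^0 ≅ 0
Ȟ^1 = (4 − 0) − 4 = 0 plus torsion [2], so Ȟ^1 ≅ Z/2
Ȟ^2 = (0 − 0) − 0 = 0, so Ȟ^2 ≅ 0

Ȟ^0 = 0, Ȟ^1 = Z/2 and Ȟ^2 = 0


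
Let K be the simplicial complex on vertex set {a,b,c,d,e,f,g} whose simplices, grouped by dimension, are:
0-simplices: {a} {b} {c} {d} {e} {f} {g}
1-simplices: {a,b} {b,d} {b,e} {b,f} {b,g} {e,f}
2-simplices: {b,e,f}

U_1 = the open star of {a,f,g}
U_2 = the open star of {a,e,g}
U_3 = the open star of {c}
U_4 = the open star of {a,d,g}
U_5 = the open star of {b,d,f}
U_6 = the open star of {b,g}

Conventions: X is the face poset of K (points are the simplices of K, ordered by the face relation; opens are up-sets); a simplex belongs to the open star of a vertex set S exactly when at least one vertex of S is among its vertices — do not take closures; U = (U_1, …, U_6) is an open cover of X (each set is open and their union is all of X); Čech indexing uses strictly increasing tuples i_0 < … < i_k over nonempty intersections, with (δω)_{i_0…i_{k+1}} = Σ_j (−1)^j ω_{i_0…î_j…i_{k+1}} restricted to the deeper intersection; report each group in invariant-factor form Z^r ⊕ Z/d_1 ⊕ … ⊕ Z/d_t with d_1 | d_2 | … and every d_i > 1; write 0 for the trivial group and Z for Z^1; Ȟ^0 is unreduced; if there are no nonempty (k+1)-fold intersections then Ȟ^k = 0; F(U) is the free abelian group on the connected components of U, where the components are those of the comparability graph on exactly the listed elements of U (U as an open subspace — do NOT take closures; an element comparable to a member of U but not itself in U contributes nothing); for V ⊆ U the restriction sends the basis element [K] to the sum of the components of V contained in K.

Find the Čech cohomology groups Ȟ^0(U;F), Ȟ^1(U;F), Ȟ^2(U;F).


Ȟ^0 ≅ Z^2; Ȟ^1 ≅ 0; Ȟ^2 ≅ 0

cover nerve:
  U1={{a},{f},{g},{a,b},{b,f},{b,g},{e,f},{b,e,f}} U2={{a},{e},{g},{a,b},{b,e},{b,g},{e,f},{b,e,f}} U3={{c}} U4={{a},{d},{g},{a,b},{b,d},{b,g}} U5={{b},{d},{f},{a,b},{b,d},{b,e},{b,f},{b,g},{e,f},{b,e,f}} U6={{b},{g},{a,b},{b,d},{b,e},{b,f},{b,g},{b,e,f}}
  U12={{a},{g},{a,b},{b,g},{e,f},{b,e,f}} U14={{a},{g},{a,b},{b,g}} U15={{f},{a,b},{b,f},{b,g},{e,f},{b,e,f}} U16={{g},{a,b},{b,f},{b,g},{b,e,f}} U24={{a},{g},{a,b},{b,g}} U25={{a,b},{b,e},{b,g},{e,f},{b,e,f}} U26={{g},{a,b},{b,e},{b,g},{b,e,f}} U45={{d},{a,b},{b,d},{b,g}} U46={{g},{a,b},{b,d},{b,g}} U56={{b},{a,b},{b,d},{b,e},{b,f},{b,g},{b,e,f}}
  U124={{a},{g},{a,b},{b,g}} U125={{a,b},{b,g},{e,f},{b,e,f}} U126={{g},{a,b},{b,g},{b,e,f}} U145={{a,b},{b,g}} U146={{g},{a,b},{b,g}} U156={{a,b},{b,f},{b,g},{b,e,f}} U245={{a,b},{b,g}} U246={{g},{a,b},{b,g}} U256={{a,b},{b,e},{b,g},{b,e,f}} U456={{a,b},{b,d},{b,g}}
  U1245={{a,b},{b,g}} U1246={{g},{a,b},{b,g}} U1256={{a,b},{b,g},{b,e,f}} U1456={{a,b},{b,g}} U2456={{a,b},{b,g}}
  U12456={{a,b},{b,g}}
components per intersection:
  U1: {{a},{a,b}} {{f},{b,f},{e,f},{b,e,f}} {{g},{b,g}}
  U2: {{a},{a,b}} {{e},{b,e},{e,f},{b,e,f}} {{g},{b,g}}
  U3: {{c}}
  U4: {{a},{a,b}} {{d},{b,d}} {{g},{b,g}}
  U5: {{b},{d},{f},{a,b},{b,d},{b,e},{b,f},{b,g},{e,f},{b,e,f}}
  U6: {{b},{g},{a,b},{b,d},{b,e},{b,f},{b,g},{b,e,f}}
  U12: {{a},{a,b}} {{g},{b,g}} {{e,f},{b,e,f}}
  U14: {{a},{a,b}} {{g},{b,g}}
  U15: {{f},{b,f},{e,f},{b,e,f}} {{a,b}} {{b,g}}
  U16: {{g},{b,g}} {{a,b}} {{b,f},{b,e,f}}
  U24: {{a},{a,b}} {{g},{b,g}}
  U25: {{a,b}} {{b,e},{e,f},{b,e,f}} {{b,g}}
  U26: {{g},{b,g}} {{a,b}} {{b,e},{b,e,f}}
  U45: {{d},{b,d}} {{a,b}} {{b,g}}
  U46: {{g},{b,g}} {{a,b}} {{b,d}}
  U56: {{b},{a,b},{b,d},{b,e},{b,f},{b,g},{b,e,f}}
  U124: {{a},{a,b}} {{g},{b,g}}
  U125: {{a,b}} {{b,g}} {{e,f},{b,e,f}}
  U126: {{g},{b,g}} {{a,b}} {{b,e,f}}
  U145: {{a,b}} {{b,g}}
  U146: {{g},{b,g}} {{a,b}}
  U156: {{a,b}} {{b,f},{b,e,f}} {{b,g}}
  U245: {{a,b}} {{b,g}}
  U246: {{g},{b,g}} {{a,b}}
  U256: {{a,b}} {{b,e},{b,e,f}} {{b,g}}
  U456: {{a,b}} {{b,d}} {{b,g}}
  U1245: {{a,b}} {{b,g}}
  U1246: {{g},{b,g}} {{a,b}}
  U1256: {{a,b}} {{b,g}} {{b,e,f}}
  U1456: {{a,b}} {{b,g}}
  U2456: {{a,b}} {{b,g}}
  U12456: {{a,b}} {{b,g}}
C dims 12,26,25,11; δ0: rk 10, SNF 1^10; δ1: rk 16, SNF 1^16; δ2: rk 9, SNF 1^9
Ȟ^0: (12−10)−0=2 ⇒ Z^2
Ȟ^1: (26−16)−10=0 ⇒ 0
Ȟ^2: (25−9)−16=0 ⇒ 0


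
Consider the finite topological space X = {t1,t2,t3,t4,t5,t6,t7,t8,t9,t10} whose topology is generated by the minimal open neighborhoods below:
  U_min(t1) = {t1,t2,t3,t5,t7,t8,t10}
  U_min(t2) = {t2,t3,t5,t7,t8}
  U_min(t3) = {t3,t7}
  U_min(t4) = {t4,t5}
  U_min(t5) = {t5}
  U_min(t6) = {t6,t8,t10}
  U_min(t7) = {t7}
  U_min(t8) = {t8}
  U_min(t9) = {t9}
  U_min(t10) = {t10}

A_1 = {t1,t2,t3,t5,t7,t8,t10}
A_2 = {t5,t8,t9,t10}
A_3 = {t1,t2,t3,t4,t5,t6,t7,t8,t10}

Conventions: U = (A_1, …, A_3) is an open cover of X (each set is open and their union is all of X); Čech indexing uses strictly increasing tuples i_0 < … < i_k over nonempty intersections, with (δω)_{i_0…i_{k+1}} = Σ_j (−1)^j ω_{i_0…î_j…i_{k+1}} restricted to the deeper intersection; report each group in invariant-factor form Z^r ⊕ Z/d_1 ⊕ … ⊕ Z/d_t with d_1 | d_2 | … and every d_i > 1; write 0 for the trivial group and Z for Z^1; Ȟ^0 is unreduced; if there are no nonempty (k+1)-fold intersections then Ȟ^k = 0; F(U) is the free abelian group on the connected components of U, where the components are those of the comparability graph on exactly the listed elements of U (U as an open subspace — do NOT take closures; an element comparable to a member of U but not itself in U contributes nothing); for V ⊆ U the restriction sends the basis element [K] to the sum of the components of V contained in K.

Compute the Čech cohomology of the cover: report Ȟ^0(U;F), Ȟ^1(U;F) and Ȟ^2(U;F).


nerve simplices:
  A12={t5,t8,t10} A13={t1,t2,t3,t5,t7,t8,t10} A23={t5,t8,t10}
  A123={t5,t8,t10}
components per intersection:
  A1: {t1,t2,t3,t5,t7,t8,t10}
  A2: {t5} {t8} {t9} {t10}
  A3: {t1,t2,t3,t4,t5,t6,t7,t8,t10}
  A12: {t5} {t8} {t10}
  A13: {t1,t2,t3,t5,t7,t8,t10}
  A23: {t5} {t8} {t10}
  A123: {t5} {t8} {t10}
C dims 6,7,3; δ0: rk 4, SNF 1^4; δ1: rk 3, SNF 1^3
degree 0: 6−4−0 = 2 → Ȟ^0 ≅ Z^2
degree 1: 7−3−4 = 0 → Ȟ^1 ≅ 0
degree 2: 3−0−3 = 0 → Ȟ^2 ≅ 0

Ȟ^0(U;F) ≅ Z^2, Ȟ^1(U;F) ≅ 0, Ȟ^2(U;F) ≅ 0


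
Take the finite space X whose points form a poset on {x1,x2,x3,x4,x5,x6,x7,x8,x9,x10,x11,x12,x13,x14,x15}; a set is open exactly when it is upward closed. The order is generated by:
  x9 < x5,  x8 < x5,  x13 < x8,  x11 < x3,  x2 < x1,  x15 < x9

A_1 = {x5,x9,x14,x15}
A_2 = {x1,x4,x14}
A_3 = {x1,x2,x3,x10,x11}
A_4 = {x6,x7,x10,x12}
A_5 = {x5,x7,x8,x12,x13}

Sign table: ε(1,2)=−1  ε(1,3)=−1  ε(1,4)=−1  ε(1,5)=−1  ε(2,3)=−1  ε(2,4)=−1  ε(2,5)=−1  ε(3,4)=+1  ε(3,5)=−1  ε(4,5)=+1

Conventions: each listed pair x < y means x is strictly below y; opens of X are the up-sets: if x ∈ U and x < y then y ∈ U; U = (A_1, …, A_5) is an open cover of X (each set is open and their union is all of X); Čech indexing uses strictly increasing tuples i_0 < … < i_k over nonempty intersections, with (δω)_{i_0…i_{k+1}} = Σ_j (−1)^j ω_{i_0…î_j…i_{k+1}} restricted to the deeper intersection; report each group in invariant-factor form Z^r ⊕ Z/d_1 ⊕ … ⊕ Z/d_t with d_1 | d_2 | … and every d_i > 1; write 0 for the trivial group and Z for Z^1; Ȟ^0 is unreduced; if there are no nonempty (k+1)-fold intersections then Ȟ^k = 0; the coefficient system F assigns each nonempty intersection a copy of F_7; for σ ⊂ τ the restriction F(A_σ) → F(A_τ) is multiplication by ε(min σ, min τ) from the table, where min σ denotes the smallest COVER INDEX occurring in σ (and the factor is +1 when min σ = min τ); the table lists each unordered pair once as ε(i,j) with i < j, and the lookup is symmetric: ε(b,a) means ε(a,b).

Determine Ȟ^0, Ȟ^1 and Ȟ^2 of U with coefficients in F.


nerve simplices:
  A12={x14} A15={x5} A23={x1} A34={x10} A45={x7,x12}
C dims 5,5; δ0: rk_F7 5
degree 0: 5−5−0 = 0 → Ȟ^0 ≅ 0
degree 1: 5−0−5 = 0 → Ȟ^1 ≅ 0
degree 2: 0−0−0 = 0 → Ȟ^2 ≅ 0

Ȟ^0(U;F) ≅ 0; Ȟ^1(U;F) ≅ 0; Ȟ^2(U;F) ≅ 0


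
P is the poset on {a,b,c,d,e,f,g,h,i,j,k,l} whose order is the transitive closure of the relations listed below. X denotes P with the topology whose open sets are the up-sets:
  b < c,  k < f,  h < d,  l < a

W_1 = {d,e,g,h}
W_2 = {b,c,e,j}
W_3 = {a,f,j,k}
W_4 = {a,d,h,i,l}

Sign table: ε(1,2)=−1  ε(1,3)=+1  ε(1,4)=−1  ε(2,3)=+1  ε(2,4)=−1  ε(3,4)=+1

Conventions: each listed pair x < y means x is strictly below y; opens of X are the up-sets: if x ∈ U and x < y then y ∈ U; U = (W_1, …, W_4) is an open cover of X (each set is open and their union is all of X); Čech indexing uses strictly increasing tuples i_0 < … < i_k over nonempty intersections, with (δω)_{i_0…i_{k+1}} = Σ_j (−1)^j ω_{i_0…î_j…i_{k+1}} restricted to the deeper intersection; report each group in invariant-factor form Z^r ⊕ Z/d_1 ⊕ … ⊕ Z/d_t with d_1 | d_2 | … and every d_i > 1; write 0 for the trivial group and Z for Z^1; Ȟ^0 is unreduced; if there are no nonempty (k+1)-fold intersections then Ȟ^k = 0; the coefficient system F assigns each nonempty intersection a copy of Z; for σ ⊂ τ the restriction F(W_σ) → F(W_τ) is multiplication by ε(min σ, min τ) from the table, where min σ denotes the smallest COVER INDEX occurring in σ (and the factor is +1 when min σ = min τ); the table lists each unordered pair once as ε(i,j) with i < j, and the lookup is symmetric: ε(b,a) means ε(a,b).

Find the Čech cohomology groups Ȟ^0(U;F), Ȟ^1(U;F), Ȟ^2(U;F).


nerve of the cover:
  W12={e} W14={d,h} W23={j} W34={a}
C dims 4,4; δ0: rk 3, SNF 1^3
Ȟ^0 = (4 − 3) − 0 = 1, so Ȟ^0 ≅ Z
Ȟ^1 = (4 − 0) − 3 = 1, so Ȟ^1 ≅ Z
Ȟ^2 = (0 − 0) − 0 = 0, so Ȟ^2 ≅ 0

Ȟ^0(U;F) ≅ Z,  Ȟ^1(U;F) ≅ Z,  Ȟ^2(U;F) ≅ 0


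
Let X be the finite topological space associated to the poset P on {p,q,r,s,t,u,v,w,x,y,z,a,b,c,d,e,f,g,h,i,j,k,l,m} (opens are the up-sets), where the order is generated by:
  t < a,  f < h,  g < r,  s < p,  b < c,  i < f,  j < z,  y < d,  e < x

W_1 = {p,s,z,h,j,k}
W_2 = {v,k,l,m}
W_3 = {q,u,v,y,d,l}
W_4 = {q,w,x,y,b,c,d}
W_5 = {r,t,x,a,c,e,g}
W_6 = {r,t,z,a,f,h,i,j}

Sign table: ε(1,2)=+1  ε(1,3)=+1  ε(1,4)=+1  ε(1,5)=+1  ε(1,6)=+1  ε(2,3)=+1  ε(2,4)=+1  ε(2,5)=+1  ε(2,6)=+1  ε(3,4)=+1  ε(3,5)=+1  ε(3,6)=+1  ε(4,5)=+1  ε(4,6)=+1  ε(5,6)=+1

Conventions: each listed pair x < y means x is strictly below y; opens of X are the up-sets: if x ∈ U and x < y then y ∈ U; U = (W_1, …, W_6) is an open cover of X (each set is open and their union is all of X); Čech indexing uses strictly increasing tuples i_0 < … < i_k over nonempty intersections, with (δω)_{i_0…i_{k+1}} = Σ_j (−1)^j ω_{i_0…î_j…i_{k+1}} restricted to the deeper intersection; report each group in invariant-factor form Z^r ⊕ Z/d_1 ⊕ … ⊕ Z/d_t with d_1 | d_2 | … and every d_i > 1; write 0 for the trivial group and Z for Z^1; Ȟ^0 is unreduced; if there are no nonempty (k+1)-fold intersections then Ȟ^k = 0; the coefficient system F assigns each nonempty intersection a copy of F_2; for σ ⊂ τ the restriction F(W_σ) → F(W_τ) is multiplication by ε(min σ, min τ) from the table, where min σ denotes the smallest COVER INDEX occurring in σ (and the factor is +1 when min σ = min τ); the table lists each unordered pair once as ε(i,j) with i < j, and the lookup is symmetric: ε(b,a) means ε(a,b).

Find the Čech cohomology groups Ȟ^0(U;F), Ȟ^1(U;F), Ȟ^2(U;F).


Ȟ^0(U;F) ≅ Z/2, Ȟ^1(U;F) ≅ Z/2 and Ȟ^2(U;F) ≅ 0

cover nerve:
  W12={k} W16={z,h,j} W23={v,l} W34={q,y,d} W45={x,c} W56={r,t,a}
C dims 6,6; δ0: rk_F2 5
Ȟ^0: (6−5)−0=1 ⇒ Z/2
Ȟ^1: (6−0)−5=1 ⇒ Z/2
Ȟ^2: (0−0)−0=0 ⇒ 0


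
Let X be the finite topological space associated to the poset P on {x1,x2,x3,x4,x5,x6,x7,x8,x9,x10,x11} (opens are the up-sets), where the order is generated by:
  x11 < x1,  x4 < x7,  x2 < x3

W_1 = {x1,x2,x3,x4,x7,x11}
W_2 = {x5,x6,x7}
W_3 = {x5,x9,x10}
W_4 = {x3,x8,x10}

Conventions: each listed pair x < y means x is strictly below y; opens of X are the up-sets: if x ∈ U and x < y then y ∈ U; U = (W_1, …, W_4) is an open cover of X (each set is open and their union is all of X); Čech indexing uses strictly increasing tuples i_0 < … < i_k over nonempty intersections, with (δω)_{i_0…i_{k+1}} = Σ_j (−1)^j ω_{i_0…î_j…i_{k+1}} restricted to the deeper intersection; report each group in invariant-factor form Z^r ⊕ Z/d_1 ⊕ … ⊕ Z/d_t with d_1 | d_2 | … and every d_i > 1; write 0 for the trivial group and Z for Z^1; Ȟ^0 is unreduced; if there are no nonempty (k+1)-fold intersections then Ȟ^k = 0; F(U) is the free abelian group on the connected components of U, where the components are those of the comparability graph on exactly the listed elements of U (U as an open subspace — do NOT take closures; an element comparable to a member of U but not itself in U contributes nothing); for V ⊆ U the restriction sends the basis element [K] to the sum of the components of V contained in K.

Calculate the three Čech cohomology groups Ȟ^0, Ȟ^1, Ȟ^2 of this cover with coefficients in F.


Ȟ^0(U;F) ≅ Z^8; Ȟ^1(U;F) ≅ 0; Ȟ^2(U;F) ≅ 0

nonempty intersections:
  W12={x7} W14={x3} W23={x5} W34={x10}
components per intersection:
  W1: {x1,x11} {x2,x3} {x4,x7}
  W2: {x5} {x6} {x7}
  W3: {x5} {x9} {x10}
  W4: {x3} {x8} {x10}
  W12: {x7}
  W14: {x3}
  W23: {x5}
  W34: {x10}
C dims 12,4; δ0: rk 4, SNF 1^4
Ȟ^0: (12−4)−0=8 ⇒ Z^8
Ȟ^1: (4−0)−4=0 ⇒ 0
Ȟ^2: (0−0)−0=0 ⇒ 0


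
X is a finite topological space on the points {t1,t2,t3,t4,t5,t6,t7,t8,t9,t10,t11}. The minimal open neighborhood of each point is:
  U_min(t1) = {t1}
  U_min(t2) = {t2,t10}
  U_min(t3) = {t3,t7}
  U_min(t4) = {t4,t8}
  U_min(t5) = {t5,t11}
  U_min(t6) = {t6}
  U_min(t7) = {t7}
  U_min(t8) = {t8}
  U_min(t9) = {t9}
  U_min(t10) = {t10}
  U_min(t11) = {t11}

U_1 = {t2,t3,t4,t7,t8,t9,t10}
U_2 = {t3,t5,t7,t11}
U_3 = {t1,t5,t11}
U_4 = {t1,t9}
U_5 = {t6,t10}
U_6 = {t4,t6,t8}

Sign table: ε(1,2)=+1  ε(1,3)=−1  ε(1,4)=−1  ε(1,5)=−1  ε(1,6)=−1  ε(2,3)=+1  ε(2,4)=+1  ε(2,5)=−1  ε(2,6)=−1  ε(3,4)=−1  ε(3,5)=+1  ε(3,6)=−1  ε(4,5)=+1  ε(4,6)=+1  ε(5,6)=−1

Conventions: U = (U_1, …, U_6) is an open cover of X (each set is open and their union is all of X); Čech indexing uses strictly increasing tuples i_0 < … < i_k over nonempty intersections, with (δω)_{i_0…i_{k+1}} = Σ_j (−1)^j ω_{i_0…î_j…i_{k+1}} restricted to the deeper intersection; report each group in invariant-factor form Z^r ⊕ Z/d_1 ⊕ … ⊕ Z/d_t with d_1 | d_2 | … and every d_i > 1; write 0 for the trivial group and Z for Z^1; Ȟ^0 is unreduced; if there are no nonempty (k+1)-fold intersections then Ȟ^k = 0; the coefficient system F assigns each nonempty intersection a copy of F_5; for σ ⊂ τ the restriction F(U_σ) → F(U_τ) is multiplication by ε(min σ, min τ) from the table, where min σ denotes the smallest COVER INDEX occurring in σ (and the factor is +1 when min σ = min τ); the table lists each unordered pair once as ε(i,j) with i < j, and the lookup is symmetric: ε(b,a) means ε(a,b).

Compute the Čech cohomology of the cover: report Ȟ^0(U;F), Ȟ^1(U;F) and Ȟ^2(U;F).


cover nerve:
  U12={t3,t7} U14={t9} U15={t10} U16={t4,t8} U23={t5,t11} U34={t1} U56={t6}
C dims 6,7; δ0: rk_F5 6
Ȟ^0: (6−6)−0=0 ⇒ 0
Ȟ^1: (7−0)−6=1 ⇒ Z/5
Ȟ^2: (0−0)−0=0 ⇒ 0

Ȟ^0 ≅ 0,  Ȟ^1 ≅ Z/5,  Ȟ^2 ≅ 0


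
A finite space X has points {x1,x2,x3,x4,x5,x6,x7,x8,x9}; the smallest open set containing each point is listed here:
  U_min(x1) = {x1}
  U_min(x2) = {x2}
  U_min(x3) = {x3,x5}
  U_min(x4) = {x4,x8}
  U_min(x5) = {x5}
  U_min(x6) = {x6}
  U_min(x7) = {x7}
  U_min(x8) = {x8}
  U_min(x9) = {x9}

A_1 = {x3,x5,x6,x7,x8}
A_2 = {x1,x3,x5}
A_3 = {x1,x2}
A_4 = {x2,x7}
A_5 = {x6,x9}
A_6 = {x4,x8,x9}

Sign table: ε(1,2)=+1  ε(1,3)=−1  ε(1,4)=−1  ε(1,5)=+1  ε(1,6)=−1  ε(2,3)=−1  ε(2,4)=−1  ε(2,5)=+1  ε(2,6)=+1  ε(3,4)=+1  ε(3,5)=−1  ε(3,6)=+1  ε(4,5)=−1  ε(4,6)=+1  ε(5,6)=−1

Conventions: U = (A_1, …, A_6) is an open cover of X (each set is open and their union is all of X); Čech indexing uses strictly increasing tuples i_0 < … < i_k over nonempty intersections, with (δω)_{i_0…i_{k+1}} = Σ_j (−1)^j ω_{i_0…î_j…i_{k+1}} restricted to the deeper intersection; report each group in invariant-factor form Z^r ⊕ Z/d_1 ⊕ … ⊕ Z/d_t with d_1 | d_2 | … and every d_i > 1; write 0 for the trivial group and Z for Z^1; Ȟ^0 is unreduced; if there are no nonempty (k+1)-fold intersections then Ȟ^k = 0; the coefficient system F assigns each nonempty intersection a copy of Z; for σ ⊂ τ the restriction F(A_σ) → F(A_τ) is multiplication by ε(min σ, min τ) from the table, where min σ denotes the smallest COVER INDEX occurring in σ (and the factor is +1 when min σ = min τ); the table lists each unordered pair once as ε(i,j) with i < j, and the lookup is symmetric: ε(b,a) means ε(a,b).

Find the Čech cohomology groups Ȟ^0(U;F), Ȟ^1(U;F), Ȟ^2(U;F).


nerve of the cover:
  A12={x3,x5} A14={x7} A15={x6} A16={x8} A23={x1} A34={x2} A56={x9}
C dims 6,7; δ0: rk 5, SNF 1^5
Ȟ^0 = (6 − 5) − 0 = 1, so Ȟ^0 ≅ Z
Ȟ^1 = (7 − 0) − 5 = 2, so Ȟ^1 ≅ Z^2
Ȟ^2 = (0 − 0) − 0 = 0, so Ȟ^2 ≅ 0

Ȟ^0(U;F) ≅ Z, Ȟ^1(U;F) ≅ Z^2, Ȟ^2(U;F) ≅ 0


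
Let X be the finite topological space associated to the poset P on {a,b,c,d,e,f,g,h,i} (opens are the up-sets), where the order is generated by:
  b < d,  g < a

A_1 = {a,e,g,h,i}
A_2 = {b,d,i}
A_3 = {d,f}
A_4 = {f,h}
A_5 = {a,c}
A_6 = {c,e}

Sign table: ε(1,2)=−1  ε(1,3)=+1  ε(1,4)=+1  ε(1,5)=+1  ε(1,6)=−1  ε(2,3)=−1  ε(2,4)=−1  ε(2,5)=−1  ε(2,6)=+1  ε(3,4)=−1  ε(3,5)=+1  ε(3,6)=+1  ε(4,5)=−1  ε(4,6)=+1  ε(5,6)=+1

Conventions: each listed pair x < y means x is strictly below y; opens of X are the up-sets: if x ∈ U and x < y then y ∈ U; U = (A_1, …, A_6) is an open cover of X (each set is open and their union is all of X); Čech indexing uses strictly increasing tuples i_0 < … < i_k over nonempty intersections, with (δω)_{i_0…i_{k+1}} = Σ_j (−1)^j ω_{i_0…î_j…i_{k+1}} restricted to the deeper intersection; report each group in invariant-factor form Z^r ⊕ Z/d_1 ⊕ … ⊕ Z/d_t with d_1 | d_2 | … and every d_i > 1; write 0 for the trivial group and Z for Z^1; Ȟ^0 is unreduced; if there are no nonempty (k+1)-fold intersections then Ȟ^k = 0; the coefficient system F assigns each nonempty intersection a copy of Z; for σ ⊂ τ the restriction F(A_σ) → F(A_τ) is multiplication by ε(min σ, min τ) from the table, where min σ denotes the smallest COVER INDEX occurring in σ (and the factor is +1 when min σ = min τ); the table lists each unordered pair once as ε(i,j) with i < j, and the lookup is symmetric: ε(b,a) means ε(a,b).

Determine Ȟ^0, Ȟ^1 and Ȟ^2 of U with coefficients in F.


intersection data:
  A12={i} A14={h} A15={a} A16={e} A23={d} A34={f} A56={c}
C dims 6,7; δ0: rk 6, SNF 1^5·2
Ȟ^0 = (6 − 6) − 0 = 0, so Ȟ^0 ≅ 0
Ȟ^1 = (7 − 0) − 6 = 1 plus torsion [2], so Ȟ^1 ≅ Z ⊕ Z/2
Ȟ^2 = (0 − 0) − 0 = 0, so Ȟ^2 ≅ 0

Ȟ^0(U;F) ≅ 0, Ȟ^1(U;F) ≅ Z ⊕ Z/2 and Ȟ^2(U;F) ≅ 0


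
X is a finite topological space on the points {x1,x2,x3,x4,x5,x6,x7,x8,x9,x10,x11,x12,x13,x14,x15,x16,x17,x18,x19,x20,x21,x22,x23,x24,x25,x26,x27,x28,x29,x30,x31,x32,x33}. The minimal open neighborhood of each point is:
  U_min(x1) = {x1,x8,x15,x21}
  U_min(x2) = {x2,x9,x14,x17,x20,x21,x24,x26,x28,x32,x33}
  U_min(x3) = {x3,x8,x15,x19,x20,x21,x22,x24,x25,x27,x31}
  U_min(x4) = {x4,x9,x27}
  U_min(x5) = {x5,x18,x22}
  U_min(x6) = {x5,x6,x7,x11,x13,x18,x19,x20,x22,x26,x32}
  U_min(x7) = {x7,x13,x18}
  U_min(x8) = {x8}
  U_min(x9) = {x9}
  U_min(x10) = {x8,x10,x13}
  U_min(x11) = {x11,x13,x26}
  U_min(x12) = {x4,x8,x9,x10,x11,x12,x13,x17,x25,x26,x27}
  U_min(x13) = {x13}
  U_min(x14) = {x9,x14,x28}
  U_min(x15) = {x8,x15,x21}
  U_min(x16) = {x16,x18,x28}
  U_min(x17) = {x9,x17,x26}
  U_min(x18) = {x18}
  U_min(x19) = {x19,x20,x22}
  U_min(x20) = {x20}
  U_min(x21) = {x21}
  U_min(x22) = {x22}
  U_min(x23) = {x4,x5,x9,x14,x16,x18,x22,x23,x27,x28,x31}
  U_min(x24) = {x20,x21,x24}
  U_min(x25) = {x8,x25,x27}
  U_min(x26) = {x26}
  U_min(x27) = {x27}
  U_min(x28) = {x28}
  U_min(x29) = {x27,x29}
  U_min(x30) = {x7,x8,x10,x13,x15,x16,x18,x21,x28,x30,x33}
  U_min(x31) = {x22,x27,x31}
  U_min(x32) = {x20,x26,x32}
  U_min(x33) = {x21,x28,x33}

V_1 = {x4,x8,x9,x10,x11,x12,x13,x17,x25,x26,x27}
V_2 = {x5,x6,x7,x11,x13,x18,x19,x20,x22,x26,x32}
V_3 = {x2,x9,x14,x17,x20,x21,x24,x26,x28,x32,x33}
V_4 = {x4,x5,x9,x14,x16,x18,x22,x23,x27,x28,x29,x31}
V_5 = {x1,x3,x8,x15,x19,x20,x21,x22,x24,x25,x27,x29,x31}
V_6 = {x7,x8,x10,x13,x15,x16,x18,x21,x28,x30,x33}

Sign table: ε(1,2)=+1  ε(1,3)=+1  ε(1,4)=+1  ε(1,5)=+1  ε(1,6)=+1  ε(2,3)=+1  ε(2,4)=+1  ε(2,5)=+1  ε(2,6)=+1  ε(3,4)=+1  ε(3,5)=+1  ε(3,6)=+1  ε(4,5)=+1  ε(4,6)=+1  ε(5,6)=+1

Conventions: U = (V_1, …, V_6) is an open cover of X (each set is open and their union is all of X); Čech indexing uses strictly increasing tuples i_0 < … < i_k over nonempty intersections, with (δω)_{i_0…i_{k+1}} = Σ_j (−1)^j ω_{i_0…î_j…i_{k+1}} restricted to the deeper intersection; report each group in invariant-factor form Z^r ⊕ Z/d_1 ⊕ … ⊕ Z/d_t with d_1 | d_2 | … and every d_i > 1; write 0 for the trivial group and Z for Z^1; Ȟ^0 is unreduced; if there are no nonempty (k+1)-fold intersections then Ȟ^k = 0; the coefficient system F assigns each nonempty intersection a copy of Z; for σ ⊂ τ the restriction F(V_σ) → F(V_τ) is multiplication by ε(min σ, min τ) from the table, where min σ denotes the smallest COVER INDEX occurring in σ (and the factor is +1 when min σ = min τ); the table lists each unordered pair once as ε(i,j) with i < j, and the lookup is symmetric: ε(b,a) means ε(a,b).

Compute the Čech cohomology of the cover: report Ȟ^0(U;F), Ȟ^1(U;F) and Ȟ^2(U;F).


nonempty overlaps:
  V12={x11,x13,x26} V13={x9,x17,x26} V14={x4,x9,x27} V15={x8,x25,x27} V16={x8,x10,x13} V23={x20,x26,x32} V24={x5,x18,x22} V25={x19,x20,x22} V26={x7,x13,x18} V34={x9,x14,x28} V35={x20,x21,x24} V36={x21,x28,x33} V45={x22,x27,x29,x31} V46={x16,x18,x28} V56={x8,x15,x21}
  V123={x26} V126={x13} V134={x9} V145={x27} V156={x8} V235={x20} V245={x22} V246={x18} V346={x28} V356={x21}
C dims 6,15,10; δ0: rk 5, SNF 1^5; δ1: rk 10, SNF 1^9·2
degree 0: 6−5−0 = 1 → Ȟ^0 ≅ Z
degree 1: 15−10−5 = 0 → Ȟ^1 ≅ 0
degree 2: 10−0−10 = 0 plus torsion [2] → Ȟ^2 ≅ Z/2

Ȟ^0 = Z,  Ȟ^1 = 0,  Ȟ^2 = Z/2


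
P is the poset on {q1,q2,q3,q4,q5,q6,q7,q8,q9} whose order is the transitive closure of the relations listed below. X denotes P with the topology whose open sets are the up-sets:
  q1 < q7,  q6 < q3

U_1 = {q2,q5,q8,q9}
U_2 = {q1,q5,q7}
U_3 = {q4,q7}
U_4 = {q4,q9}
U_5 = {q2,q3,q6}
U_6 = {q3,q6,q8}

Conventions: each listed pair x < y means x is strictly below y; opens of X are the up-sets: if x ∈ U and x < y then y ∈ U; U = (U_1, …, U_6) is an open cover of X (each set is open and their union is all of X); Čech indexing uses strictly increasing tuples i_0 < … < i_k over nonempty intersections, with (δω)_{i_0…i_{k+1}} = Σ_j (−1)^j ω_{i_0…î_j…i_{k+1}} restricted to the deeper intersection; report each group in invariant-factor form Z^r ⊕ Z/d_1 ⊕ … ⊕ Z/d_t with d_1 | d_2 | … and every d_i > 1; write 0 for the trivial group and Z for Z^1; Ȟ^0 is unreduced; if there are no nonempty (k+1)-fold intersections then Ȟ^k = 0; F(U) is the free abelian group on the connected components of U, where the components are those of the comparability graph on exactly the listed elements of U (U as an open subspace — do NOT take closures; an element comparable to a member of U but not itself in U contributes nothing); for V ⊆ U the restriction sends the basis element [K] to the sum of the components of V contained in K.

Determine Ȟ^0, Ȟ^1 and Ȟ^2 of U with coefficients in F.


intersection data:
  U12={q5} U14={q9} U15={q2} U16={q8} U23={q7} U34={q4} U56={q3,q6}
components per intersection:
  U1: {q2} {q5} {q8} {q9}
  U2: {q1,q7} {q5}
  U3: {q4} {q7}
  U4: {q4} {q9}
  U5: {q2} {q3,q6}
  U6: {q3,q6} {q8}
  U12: {q5}
  U14: {q9}
  U15: {q2}
  U16: {q8}
  U23: {q7}
  U34: {q4}
  U56: {q3,q6}
C dims 14,7; δ0: rk 7, SNF 1^7
Ȟ^0 = (14 − 7) − 0 = 7, so Ȟ^0 ≅ Z^7
Ȟ^1 = (7 − 0) − 7 = 0, so Ȟ^1 ≅ 0
Ȟ^2 = (0 − 0) − 0 = 0, so Ȟ^2 ≅ 0

Ȟ^0(U;F) ≅ Z^7; Ȟ^1(U;F) ≅ 0; Ȟ^2(U;F) ≅ 0


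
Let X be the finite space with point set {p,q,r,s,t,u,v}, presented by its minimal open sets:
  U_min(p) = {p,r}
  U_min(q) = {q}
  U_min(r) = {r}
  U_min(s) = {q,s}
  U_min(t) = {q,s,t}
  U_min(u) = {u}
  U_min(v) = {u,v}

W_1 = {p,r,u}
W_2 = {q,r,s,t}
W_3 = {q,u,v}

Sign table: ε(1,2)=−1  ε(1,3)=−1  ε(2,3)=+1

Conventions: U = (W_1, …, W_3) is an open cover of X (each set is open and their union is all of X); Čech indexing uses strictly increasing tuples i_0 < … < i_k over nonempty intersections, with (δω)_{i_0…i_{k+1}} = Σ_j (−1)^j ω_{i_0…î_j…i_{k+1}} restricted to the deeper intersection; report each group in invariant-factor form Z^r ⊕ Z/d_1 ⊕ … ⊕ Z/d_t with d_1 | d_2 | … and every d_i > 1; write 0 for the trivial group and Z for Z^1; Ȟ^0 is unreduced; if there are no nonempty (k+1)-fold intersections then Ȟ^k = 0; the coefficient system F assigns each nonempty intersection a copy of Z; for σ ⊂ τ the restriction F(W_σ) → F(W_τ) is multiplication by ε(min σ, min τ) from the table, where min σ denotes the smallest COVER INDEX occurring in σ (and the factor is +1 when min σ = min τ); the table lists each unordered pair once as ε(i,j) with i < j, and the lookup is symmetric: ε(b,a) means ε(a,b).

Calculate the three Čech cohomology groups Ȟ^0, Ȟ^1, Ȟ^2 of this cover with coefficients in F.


Ȟ^0 = Z; Ȟ^1 = Z; Ȟ^2 = 0

cover nerve:
  W12={r} W13={u} W23={q}
C dims 3,3; δ0: rk 2, SNF 1^2
Ȟ^0: (3−2)−0=1 ⇒ Z
Ȟ^1: (3−0)−2=1 ⇒ Z
Ȟ^2: (0−0)−0=0 ⇒ 0


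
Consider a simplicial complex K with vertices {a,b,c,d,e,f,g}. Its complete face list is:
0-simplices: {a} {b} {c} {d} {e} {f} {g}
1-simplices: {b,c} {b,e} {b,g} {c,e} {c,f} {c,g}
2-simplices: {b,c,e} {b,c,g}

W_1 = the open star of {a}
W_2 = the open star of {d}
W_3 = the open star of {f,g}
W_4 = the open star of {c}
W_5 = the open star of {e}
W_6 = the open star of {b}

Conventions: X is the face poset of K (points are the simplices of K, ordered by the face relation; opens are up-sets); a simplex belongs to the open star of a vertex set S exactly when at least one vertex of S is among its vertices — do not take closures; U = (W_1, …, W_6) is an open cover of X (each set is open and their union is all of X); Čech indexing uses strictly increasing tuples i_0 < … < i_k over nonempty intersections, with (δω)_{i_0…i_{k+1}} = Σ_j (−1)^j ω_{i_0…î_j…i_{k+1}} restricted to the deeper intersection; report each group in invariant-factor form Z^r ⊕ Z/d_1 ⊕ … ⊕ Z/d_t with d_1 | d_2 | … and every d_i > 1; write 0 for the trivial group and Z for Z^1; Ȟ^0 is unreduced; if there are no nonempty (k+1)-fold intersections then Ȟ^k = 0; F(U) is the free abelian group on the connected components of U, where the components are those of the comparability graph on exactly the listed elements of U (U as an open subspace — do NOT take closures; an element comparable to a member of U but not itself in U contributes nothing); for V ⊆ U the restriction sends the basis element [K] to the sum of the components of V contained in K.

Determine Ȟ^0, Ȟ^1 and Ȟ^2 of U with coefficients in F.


nerve simplices:
  W1={{a}} W2={{d}} W3={{f},{g},{b,g},{c,f},{c,g},{b,c,g}} W4={{c},{b,c},{c,e},{c,f},{c,g},{b,c,e},{b,c,g}} W5={{e},{b,e},{c,e},{b,c,e}} W6={{b},{b,c},{b,e},{b,g},{b,c,e},{b,c,g}}
  W34={{c,f},{c,g},{b,c,g}} W36={{b,g},{b,c,g}} W45={{c,e},{b,c,e}} W46={{b,c},{b,c,e},{b,c,g}} W56={{b,e},{b,c,e}}
  W346={{b,c,g}} W456={{b,c,e}}
components per intersection:
  W1: {{a}}
  W2: {{d}}
  W3: {{f},{c,f}} {{g},{b,g},{c,g},{b,c,g}}
  W4: {{c},{b,c},{c,e},{c,f},{c,g},{b,c,e},{b,c,g}}
  W5: {{e},{b,e},{c,e},{b,c,e}}
  W6: {{b},{b,c},{b,e},{b,g},{b,c,e},{b,c,g}}
  W34: {{c,f}} {{c,g},{b,c,g}}
  W36: {{b,g},{b,c,g}}
  W45: {{c,e},{b,c,e}}
  W46: {{b,c},{b,c,e},{b,c,g}}
  W56: {{b,e},{b,c,e}}
  W346: {{b,c,g}}
  W456: {{b,c,e}}
C dims 7,6,2; δ0: rk 4, SNF 1^4; δ1: rk 2, SNF 1^2
degree 0: 7−4−0 = 3 → Ȟ^0 ≅ Z^3
degree 1: 6−2−4 = 0 → Ȟ^1 ≅ 0
degree 2: 2−0−2 = 0 → Ȟ^2 ≅ 0

Ȟ^0 = Z^3; Ȟ^1 = 0; Ȟ^2 = 0


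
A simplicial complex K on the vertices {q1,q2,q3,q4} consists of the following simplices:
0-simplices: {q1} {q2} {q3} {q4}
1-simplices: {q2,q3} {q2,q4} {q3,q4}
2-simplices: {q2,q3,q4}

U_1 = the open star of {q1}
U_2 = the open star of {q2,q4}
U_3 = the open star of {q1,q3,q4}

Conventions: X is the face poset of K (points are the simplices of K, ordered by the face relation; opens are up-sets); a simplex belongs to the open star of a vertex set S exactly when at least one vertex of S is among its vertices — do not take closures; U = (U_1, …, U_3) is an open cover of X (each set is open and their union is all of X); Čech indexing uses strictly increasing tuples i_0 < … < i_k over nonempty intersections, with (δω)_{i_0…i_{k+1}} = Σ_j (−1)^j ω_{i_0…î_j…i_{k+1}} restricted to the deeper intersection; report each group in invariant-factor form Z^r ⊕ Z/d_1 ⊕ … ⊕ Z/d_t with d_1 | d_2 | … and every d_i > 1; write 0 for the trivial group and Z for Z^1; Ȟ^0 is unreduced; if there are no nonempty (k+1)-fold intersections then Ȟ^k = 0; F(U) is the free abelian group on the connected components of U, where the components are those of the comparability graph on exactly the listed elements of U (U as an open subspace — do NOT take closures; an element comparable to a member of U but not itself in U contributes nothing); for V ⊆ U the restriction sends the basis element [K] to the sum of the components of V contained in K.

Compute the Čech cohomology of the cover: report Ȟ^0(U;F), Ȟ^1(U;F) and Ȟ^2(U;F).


Ȟ^0 = Z^2, Ȟ^1 = 0, Ȟ^2 = 0

cover nerve:
  U1={{q1}} U2={{q2},{q4},{q2,q3},{q2,q4},{q3,q4},{q2,q3,q4}} U3={{q1},{q3},{q4},{q2,q3},{q2,q4},{q3,q4},{q2,q3,q4}}
  U13={{q1}} U23={{q4},{q2,q3},{q2,q4},{q3,q4},{q2,q3,q4}}
components per intersection:
  U1: {{q1}}
  U2: {{q2},{q4},{q2,q3},{q2,q4},{q3,q4},{q2,q3,q4}}
  U3: {{q1}} {{q3},{q4},{q2,q3},{q2,q4},{q3,q4},{q2,q3,q4}}
  U13: {{q1}}
  U23: {{q4},{q2,q3},{q2,q4},{q3,q4},{q2,q3,q4}}
C dims 4,2; δ0: rk 2, SNF 1^2
Ȟ^0: (4−2)−0=2 ⇒ Z^2
Ȟ^1: (2−0)−2=0 ⇒ 0
Ȟ^2: (0−0)−0=0 ⇒ 0


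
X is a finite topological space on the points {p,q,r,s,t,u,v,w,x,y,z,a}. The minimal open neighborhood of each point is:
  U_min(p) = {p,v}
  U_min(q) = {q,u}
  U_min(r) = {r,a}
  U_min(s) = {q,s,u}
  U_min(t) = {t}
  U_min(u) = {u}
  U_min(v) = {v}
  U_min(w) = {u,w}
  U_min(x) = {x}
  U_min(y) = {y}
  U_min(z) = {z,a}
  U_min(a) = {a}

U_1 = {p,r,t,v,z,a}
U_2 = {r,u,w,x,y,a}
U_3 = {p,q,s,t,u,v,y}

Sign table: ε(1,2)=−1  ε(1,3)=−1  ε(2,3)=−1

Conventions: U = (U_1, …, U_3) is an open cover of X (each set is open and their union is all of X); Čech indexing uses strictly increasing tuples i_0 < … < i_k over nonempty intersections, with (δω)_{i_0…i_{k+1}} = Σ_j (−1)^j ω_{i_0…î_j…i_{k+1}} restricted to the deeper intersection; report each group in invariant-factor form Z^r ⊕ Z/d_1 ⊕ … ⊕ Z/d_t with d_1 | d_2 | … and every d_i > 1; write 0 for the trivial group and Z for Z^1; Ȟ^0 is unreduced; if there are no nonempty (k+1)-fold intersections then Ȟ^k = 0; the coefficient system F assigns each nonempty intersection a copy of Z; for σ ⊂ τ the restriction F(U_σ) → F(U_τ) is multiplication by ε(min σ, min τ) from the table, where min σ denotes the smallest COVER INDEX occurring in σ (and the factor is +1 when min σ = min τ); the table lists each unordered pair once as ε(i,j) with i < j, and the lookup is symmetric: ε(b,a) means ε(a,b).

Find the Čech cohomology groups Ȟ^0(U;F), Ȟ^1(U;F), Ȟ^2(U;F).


Ȟ^0 = 0; Ȟ^1 = Z/2; Ȟ^2 = 0

cover nerve:
  U12={r,a} U13={p,t,v} U23={u,y}
C dims 3,3; δ0: rk 3, SNF 1^2·2
Ȟ^0: (3−3)−0=0 ⇒ 0
Ȟ^1: (3−0)−3=0 plus torsion [2] ⇒ Z/2
Ȟ^2: (0−0)−0=0 ⇒ 0
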